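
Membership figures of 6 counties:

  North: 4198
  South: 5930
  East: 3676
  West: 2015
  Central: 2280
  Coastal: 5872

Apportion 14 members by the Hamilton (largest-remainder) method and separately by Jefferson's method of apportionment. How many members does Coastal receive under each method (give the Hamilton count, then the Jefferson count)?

3 and 4

Hamilton: North 3, South 4, East 2, West 1, Central 1, Coastal 3.
Jefferson: North 2, South 4, East 2, West 1, Central 1, Coastal 4.
Coastal gets 3 under Hamilton and 4 under Jefferson.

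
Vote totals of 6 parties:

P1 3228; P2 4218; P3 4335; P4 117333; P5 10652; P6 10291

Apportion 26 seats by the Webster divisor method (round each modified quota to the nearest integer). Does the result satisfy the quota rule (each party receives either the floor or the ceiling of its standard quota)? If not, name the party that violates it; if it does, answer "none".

Standard quotas: P1 0.559, P2 0.731, P3 0.751, P4 20.330, P5 1.846, P6 1.783.
Webster allocation: P1 1, P2 1, P3 1, P4 19, P5 2, P6 2.
P4 has quota 20.330 (lower 20, upper 21) but receives 19 — outside the quota interval.

P4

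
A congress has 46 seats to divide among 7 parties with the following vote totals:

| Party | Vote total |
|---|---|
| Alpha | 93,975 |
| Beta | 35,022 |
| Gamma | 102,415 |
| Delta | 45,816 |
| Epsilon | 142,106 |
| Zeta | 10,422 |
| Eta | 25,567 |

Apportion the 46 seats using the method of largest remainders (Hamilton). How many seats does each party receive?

Alpha=9, Beta=4, Gamma=10, Delta=5, Epsilon=14, Zeta=1, Eta=3

Standard divisor: 455323 ÷ 46 ≈ 9898.326.
Standard quotas: Alpha 9.4940, Beta 3.5382, Gamma 10.3467, Delta 4.6287, Epsilon 14.3566, Zeta 1.0529, Eta 2.5830.
Lower quotas: Alpha 9, Beta 3, Gamma 10, Delta 4, Epsilon 14, Zeta 1, Eta 2 (sum 43, leaving 3 seats).
Remainders in descending order: Delta 0.6287, Eta 0.5830, Beta 0.5382, Alpha 0.4940, Epsilon 0.3566, Gamma 0.3467, Zeta 0.0529.
Largest remainders: Delta, Eta, Beta receive the extra seats.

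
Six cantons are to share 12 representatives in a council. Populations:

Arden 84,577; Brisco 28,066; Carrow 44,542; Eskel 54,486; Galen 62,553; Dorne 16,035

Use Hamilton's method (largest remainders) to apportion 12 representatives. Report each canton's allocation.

The standard divisor is 290259/12 ≈ 24188.25.
Standard quotas: Arden 3.4966, Brisco 1.1603, Carrow 1.8415, Eskel 2.2526, Galen 2.5861, Dorne 0.6629.
Lower quotas: Arden 3, Brisco 1, Carrow 1, Eskel 2, Galen 2, Dorne 0 (sum 9, leaving 3 seats).
Remainders in descending order: Carrow 0.8415, Dorne 0.6629, Galen 0.5861, Arden 0.4966, Eskel 0.2526, Brisco 0.1603.
The surplus seats go to Carrow, Dorne, Galen.

Arden: 3, Brisco: 1, Carrow: 2, Eskel: 2, Galen: 3, Dorne: 1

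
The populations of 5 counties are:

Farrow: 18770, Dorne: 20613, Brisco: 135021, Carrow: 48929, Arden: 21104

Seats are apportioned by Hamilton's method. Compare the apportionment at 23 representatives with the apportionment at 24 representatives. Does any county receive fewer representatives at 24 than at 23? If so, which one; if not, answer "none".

none

At 23 seats: Farrow 2, Dorne 2, Brisco 13, Carrow 4, Arden 2.
At 24 seats: Farrow 2, Dorne 2, Brisco 13, Carrow 5, Arden 2.
No county's allocation decreased.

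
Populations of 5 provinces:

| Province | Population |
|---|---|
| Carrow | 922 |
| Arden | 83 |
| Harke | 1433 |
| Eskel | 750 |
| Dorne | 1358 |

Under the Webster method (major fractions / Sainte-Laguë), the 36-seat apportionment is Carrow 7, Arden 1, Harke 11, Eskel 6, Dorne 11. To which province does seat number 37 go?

Priority for the next seat is population ÷ (current seats + 0.5).
Priorities: Carrow 122.933, Arden 55.333, Harke 124.609, Eskel 115.385, Dorne 118.087.
Highest priority: Harke.

Harke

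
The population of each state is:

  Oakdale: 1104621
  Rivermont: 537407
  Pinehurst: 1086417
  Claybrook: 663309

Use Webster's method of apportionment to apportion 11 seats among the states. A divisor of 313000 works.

Oakdale 4, Rivermont 2, Pinehurst 3, Claybrook 2

With modified divisor 313000: modified quotas Oakdale 3.529, Rivermont 1.717, Pinehurst 3.471, Claybrook 2.119.
Rounding to the nearest integer: Oakdale 4, Rivermont 2, Pinehurst 3, Claybrook 2 (total 11).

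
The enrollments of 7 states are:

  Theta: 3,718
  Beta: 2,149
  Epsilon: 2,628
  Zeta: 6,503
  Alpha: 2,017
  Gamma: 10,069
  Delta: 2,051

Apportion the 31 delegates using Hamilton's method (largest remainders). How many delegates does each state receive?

Theta: 4, Beta: 2, Epsilon: 3, Zeta: 7, Alpha: 2, Gamma: 11, Delta: 2

The standard divisor is 29135/31 ≈ 939.839.
Standard quotas: Theta 3.9560, Beta 2.2866, Epsilon 2.7962, Zeta 6.9193, Alpha 2.1461, Gamma 10.7135, Delta 2.1823.
Lower quotas: Theta 3, Beta 2, Epsilon 2, Zeta 6, Alpha 2, Gamma 10, Delta 2 (sum 27, leaving 4 seats).
Remainders in descending order: Theta 0.9560, Zeta 0.9193, Epsilon 0.7962, Gamma 0.7135, Beta 0.2866, Delta 0.1823, Alpha 0.1461.
The surplus seats go to Theta, Zeta, Epsilon, Gamma.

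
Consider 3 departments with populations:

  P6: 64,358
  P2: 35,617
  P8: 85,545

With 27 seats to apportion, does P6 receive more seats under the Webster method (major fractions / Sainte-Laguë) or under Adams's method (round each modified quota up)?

Adams

Webster: P6 9, P2 5, P8 13.
Adams: P6 10, P2 5, P8 12.
P6 gets 9 under Webster and 10 under Adams.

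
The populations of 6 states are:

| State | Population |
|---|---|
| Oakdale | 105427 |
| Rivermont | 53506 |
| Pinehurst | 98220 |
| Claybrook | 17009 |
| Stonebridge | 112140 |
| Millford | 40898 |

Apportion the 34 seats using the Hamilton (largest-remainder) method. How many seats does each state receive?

Total 427200; standard divisor 427200/34 ≈ 12564.706.
Standard quotas: Oakdale 8.3907, Rivermont 4.2584, Pinehurst 7.8171, Claybrook 1.3537, Stonebridge 8.9250, Millford 3.2550.
Lower quotas: Oakdale 8, Rivermont 4, Pinehurst 7, Claybrook 1, Stonebridge 8, Millford 3 (sum 31, leaving 3 seats).
Remainders in descending order: Stonebridge 0.9250, Pinehurst 0.8171, Oakdale 0.3907, Claybrook 0.3537, Rivermont 0.2584, Millford 0.2550.
Largest remainders: Stonebridge, Pinehurst, Oakdale receive the extra seats.

Oakdale=9; Rivermont=4; Pinehurst=8; Claybrook=1; Stonebridge=9; Millford=3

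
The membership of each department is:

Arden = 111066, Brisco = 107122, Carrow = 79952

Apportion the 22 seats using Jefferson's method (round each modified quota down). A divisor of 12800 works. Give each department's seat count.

Arden: 8; Brisco: 8; Carrow: 6

With modified divisor 12800: modified quotas Arden 8.677, Brisco 8.369, Carrow 6.246.
Rounding down: Arden 8, Brisco 8, Carrow 6 (total 22).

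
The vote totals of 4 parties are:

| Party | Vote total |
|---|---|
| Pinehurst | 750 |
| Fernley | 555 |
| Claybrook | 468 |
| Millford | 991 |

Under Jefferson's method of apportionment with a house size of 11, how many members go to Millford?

Standard divisor 2764/11 ≈ 251.273; standard quotas: Pinehurst 2.985, Fernley 2.209, Claybrook 1.863, Millford 3.944.
Rounding down gives 2, 2, 1, 3 = 8 seats, so the divisor must be adjusted.
With modified divisor 200: modified quotas Pinehurst 3.750, Fernley 2.775, Claybrook 2.340, Millford 4.955.
Rounding down: Pinehurst 3, Fernley 2, Claybrook 2, Millford 4 (total 11).
Millford receives 4.

4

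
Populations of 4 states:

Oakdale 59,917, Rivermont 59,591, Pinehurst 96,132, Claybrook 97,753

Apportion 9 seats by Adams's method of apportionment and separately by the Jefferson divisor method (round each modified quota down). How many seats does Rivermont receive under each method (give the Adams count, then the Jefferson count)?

Adams: Oakdale 2, Rivermont 2, Pinehurst 2, Claybrook 3.
Jefferson: Oakdale 2, Rivermont 1, Pinehurst 3, Claybrook 3.
Rivermont gets 2 under Adams and 1 under Jefferson.

2 and 1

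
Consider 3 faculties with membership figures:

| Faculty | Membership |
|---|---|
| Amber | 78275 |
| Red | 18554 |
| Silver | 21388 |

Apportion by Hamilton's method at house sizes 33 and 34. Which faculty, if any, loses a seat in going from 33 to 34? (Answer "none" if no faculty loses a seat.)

At 33 seats: Amber 22, Red 5, Silver 6.
At 34 seats: Amber 23, Red 5, Silver 6.
No faculty's allocation decreased.

none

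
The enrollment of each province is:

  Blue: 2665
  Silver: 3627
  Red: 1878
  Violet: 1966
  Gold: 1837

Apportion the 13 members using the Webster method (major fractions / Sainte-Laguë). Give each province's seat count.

Standard divisor 11973/13 ≈ 921; standard quotas: Blue 2.894, Silver 3.938, Red 2.039, Violet 2.135, Gold 1.995.
Rounding to the nearest integer gives Blue 3, Silver 4, Red 2, Violet 2, Gold 2 — total 13, matching the house size, so no adjustment is needed.

Blue 3, Silver 4, Red 2, Violet 2, Gold 2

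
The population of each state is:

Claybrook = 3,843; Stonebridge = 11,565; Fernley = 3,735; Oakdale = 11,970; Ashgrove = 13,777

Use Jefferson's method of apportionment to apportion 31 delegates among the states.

Standard divisor 44890/31 ≈ 1448.065; standard quotas: Claybrook 2.654, Stonebridge 7.987, Fernley 2.579, Oakdale 8.266, Ashgrove 9.514.
Rounding down gives 2, 7, 2, 8, 9 = 28 seats, so the divisor must be adjusted.
With modified divisor 1300: modified quotas Claybrook 2.956, Stonebridge 8.896, Fernley 2.873, Oakdale 9.208, Ashgrove 10.598.
Rounding down: Claybrook 2, Stonebridge 8, Fernley 2, Oakdale 9, Ashgrove 10 (total 31).

Claybrook=2, Stonebridge=8, Fernley=2, Oakdale=9, Ashgrove=10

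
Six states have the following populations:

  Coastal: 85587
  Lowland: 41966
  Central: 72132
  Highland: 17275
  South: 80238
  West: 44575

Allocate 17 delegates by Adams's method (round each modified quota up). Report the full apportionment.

Standard divisor 341773/17 ≈ 20104.294; standard quotas: Coastal 4.257, Lowland 2.087, Central 3.588, Highland 0.859, South 3.991, West 2.217.
Rounding up gives 5, 3, 4, 1, 4, 3 = 20 seats, so the divisor must be adjusted.
With modified divisor 23200: modified quotas Coastal 3.689, Lowland 1.809, Central 3.109, Highland 0.745, South 3.459, West 1.921.
Rounding up: Coastal 4, Lowland 2, Central 4, Highland 1, South 4, West 2 (total 17).

Coastal: 4, Lowland: 2, Central: 4, Highland: 1, South: 4, West: 2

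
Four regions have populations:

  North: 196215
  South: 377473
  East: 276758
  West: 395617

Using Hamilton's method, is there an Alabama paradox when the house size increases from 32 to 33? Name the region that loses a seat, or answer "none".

none

At 32 seats: North 5, South 10, East 7, West 10.
At 33 seats: North 5, South 10, East 7, West 11.
No region's allocation decreased.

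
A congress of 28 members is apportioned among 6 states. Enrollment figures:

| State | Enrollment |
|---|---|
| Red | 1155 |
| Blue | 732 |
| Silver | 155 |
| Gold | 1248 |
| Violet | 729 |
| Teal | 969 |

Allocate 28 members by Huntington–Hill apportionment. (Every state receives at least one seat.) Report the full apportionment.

Red 7, Blue 4, Silver 1, Gold 7, Violet 4, Teal 5

With divisor 178: modified quotas Red 6.489, Blue 4.112, Silver 0.871, Gold 7.011, Violet 4.096, Teal 5.444.
Geometric-mean thresholds: Red √(6·7)=6.481, Blue √(4·5)=4.472, Silver (min 1), Gold √(7·8)=7.483, Violet √(4·5)=4.472, Teal √(5·6)=5.477.
Each quota rounded against its threshold gives Red 7, Blue 4, Silver 1, Gold 7, Violet 4, Teal 5 (total 28).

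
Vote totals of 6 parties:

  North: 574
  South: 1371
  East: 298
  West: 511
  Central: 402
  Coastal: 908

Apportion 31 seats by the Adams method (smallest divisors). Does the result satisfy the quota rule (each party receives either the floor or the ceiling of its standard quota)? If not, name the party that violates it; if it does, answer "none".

none

Standard quotas: North 4.378, South 10.458, East 2.273, West 3.898, Central 3.066, Coastal 6.926.
Adams allocation: North 4, South 10, East 3, West 4, Central 3, Coastal 7.
Every allocation lies between the lower and upper quota.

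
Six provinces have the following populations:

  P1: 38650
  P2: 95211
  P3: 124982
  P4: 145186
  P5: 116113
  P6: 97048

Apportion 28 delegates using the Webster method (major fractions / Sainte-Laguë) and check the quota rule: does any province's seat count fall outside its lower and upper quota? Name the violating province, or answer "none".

Standard quotas: P1 1.753, P2 4.319, P3 5.670, P4 6.587, P5 5.268, P6 4.403.
Webster allocation: P1 2, P2 4, P3 6, P4 7, P5 5, P6 4.
Every allocation lies between the lower and upper quota.

none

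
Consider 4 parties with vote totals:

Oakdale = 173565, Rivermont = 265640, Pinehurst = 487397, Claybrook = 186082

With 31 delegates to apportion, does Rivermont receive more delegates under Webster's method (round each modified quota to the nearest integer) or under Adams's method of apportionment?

Adams

Webster: Oakdale 5, Rivermont 7, Pinehurst 14, Claybrook 5.
Adams: Oakdale 5, Rivermont 8, Pinehurst 13, Claybrook 5.
Rivermont gets 7 under Webster and 8 under Adams.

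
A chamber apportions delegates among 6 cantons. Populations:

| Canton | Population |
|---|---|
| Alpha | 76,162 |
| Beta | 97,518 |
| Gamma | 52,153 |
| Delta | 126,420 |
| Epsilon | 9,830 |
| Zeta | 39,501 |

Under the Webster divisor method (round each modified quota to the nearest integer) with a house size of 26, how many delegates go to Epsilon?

1

Standard divisor 401584/26 ≈ 15445.538; standard quotas: Alpha 4.931, Beta 6.314, Gamma 3.377, Delta 8.185, Epsilon 0.636, Zeta 2.557.
Rounding to the nearest integer gives Alpha 5, Beta 6, Gamma 3, Delta 8, Epsilon 1, Zeta 3 — total 26, matching the house size, so no adjustment is needed.
Epsilon receives 1.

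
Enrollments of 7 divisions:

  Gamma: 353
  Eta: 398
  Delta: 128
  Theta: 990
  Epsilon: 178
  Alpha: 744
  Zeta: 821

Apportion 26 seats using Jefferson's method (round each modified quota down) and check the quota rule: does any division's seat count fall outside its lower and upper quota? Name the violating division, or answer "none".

none

Standard quotas: Gamma 2.541, Eta 2.865, Delta 0.921, Theta 7.126, Epsilon 1.281, Alpha 5.355, Zeta 5.910.
Jefferson allocation: Gamma 2, Eta 3, Delta 1, Theta 7, Epsilon 1, Alpha 6, Zeta 6.
Every allocation lies between the lower and upper quota.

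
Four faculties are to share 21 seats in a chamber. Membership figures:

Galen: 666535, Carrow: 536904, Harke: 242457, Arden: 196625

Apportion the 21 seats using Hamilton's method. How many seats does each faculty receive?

Standard divisor: 1642521 ÷ 21 ≈ 78215.286.
Standard quotas: Galen 8.5218, Carrow 6.8644, Harke 3.0999, Arden 2.5139.
Lower quotas: Galen 8, Carrow 6, Harke 3, Arden 2 (sum 19, leaving 2 seats).
Remainders in descending order: Carrow 0.8644, Galen 0.5218, Arden 0.5139, Harke 0.0999.
Largest remainders: Carrow, Galen receive the extra seats.

Galen 9, Carrow 7, Harke 3, Arden 2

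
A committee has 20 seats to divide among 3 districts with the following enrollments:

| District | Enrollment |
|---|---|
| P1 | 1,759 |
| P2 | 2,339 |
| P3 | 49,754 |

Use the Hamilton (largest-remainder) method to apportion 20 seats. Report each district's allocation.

The standard divisor is 53852/20 ≈ 2692.6.
Standard quotas: P1 0.6533, P2 0.8687, P3 18.4781.
Lower quotas: P1 0, P2 0, P3 18 (sum 18, leaving 2 seats).
Remainders in descending order: P2 0.8687, P1 0.6533, P3 0.4781.
The surplus seats go to P2, P1.

P1: 1, P2: 1, P3: 18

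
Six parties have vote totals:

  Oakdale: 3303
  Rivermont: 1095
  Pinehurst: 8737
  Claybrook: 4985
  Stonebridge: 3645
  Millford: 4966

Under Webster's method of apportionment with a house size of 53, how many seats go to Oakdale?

7

Standard divisor 26731/53 ≈ 504.358; standard quotas: Oakdale 6.549, Rivermont 2.171, Pinehurst 17.323, Claybrook 9.884, Stonebridge 7.227, Millford 9.846.
Rounding to the nearest integer gives Oakdale 7, Rivermont 2, Pinehurst 17, Claybrook 10, Stonebridge 7, Millford 10 — total 53, matching the house size, so no adjustment is needed.
Oakdale receives 7.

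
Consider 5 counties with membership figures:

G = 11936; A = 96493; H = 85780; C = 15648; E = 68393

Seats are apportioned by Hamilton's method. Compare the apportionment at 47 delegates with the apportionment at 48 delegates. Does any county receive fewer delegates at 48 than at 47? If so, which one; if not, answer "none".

none

At 47 seats: G 2, A 16, H 14, C 3, E 12.
At 48 seats: G 2, A 16, H 15, C 3, E 12.
No county's allocation decreased.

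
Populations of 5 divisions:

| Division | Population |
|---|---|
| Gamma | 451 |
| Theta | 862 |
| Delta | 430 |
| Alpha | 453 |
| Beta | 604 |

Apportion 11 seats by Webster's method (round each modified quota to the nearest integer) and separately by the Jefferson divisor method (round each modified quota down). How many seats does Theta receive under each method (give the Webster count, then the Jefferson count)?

Webster: Gamma 2, Theta 3, Delta 2, Alpha 2, Beta 2.
Jefferson: Gamma 2, Theta 4, Delta 1, Alpha 2, Beta 2.
Theta gets 3 under Webster and 4 under Jefferson.

3 and 4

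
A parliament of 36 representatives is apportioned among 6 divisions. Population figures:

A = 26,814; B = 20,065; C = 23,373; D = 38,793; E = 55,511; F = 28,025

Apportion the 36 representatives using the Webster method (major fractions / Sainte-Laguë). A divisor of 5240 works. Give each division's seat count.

A 5, B 4, C 4, D 7, E 11, F 5

With modified divisor 5240: modified quotas A 5.117, B 3.829, C 4.460, D 7.403, E 10.594, F 5.348.
Rounding to the nearest integer: A 5, B 4, C 4, D 7, E 11, F 5 (total 36).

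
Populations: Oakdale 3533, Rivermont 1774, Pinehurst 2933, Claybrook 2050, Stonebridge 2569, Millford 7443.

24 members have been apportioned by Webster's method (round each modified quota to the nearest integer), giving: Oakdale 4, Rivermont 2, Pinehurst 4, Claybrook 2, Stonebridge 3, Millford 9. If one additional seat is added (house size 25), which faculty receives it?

Claybrook

Priority for the next seat is population ÷ (current seats + 0.5).
Priorities: Oakdale 785.111, Rivermont 709.600, Pinehurst 651.778, Claybrook 820.000, Stonebridge 734.000, Millford 783.474.
Highest priority: Claybrook.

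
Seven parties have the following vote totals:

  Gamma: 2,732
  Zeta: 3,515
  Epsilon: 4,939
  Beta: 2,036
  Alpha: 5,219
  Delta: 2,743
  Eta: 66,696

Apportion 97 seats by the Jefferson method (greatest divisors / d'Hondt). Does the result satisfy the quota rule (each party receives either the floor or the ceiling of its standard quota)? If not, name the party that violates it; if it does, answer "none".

Standard quotas: Gamma 3.016, Zeta 3.880, Epsilon 5.452, Beta 2.247, Alpha 5.761, Delta 3.028, Eta 73.618.
Jefferson allocation: Gamma 3, Zeta 4, Epsilon 5, Beta 2, Alpha 5, Delta 3, Eta 75.
Eta has quota 73.618 (lower 73, upper 74) but receives 75 — outside the quota interval.

Eta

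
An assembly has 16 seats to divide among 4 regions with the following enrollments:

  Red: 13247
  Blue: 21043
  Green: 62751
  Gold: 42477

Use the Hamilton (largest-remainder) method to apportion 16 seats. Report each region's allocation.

Red: 2; Blue: 2; Green: 7; Gold: 5

Total 139518; standard divisor 139518/16 ≈ 8719.875.
Standard quotas: Red 1.5192, Blue 2.4132, Green 7.1963, Gold 4.8713.
Lower quotas: Red 1, Blue 2, Green 7, Gold 4 (sum 14, leaving 2 seats).
Remainders in descending order: Gold 0.8713, Red 0.5192, Blue 0.4132, Green 0.1963.
Largest remainders: Gold, Red receive the extra seats.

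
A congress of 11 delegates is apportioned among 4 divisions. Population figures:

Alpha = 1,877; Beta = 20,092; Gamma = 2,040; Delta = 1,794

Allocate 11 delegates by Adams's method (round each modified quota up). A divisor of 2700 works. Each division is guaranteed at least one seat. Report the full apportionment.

With modified divisor 2700: modified quotas Alpha 0.695, Beta 7.441, Gamma 0.756, Delta 0.664.
Rounding up: Alpha 1, Beta 8, Gamma 1, Delta 1 (total 11).

Alpha: 1, Beta: 8, Gamma: 1, Delta: 1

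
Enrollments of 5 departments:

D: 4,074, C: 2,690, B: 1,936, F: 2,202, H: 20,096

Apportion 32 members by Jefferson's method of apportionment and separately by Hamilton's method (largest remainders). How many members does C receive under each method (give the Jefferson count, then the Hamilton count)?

2 and 3

Jefferson: D 4, C 2, B 2, F 2, H 22.
Hamilton: D 4, C 3, B 2, F 2, H 21.
C gets 2 under Jefferson and 3 under Hamilton.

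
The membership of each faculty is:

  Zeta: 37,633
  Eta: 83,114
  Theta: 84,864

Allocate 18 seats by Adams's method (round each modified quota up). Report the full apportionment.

Zeta 4, Eta 7, Theta 7

Standard divisor 205611/18 ≈ 11422.833; standard quotas: Zeta 3.295, Eta 7.276, Theta 7.429.
Rounding up gives 4, 8, 8 = 20 seats, so the divisor must be adjusted.
With modified divisor 12300: modified quotas Zeta 3.060, Eta 6.757, Theta 6.900.
Rounding up: Zeta 4, Eta 7, Theta 7 (total 18).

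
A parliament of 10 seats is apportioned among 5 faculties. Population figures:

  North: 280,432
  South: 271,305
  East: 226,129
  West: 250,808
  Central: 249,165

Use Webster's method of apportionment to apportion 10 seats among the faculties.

Standard divisor 1277839/10 ≈ 127783.9; standard quotas: North 2.195, South 2.123, East 1.770, West 1.963, Central 1.950.
Rounding to the nearest integer gives North 2, South 2, East 2, West 2, Central 2 — total 10, matching the house size, so no adjustment is needed.

North 2, South 2, East 2, West 2, Central 2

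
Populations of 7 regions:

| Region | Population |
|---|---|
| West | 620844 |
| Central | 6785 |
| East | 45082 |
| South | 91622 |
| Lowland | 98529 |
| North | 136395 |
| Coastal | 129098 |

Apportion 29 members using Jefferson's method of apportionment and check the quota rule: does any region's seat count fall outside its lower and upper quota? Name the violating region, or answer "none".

Standard quotas: West 15.956, Central 0.174, East 1.159, South 2.355, Lowland 2.532, North 3.506, Coastal 3.318.
Jefferson allocation: West 18, Central 0, East 1, South 2, Lowland 2, North 3, Coastal 3.
West has quota 15.956 (lower 15, upper 16) but receives 18 — outside the quota interval.

West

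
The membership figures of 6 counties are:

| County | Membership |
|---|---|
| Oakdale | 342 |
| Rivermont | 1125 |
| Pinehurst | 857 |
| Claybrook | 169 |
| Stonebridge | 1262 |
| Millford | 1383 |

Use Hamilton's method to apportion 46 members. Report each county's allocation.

Standard divisor: 5138 ÷ 46 ≈ 111.696.
Standard quotas: Oakdale 3.062, Rivermont 10.072, Pinehurst 7.673, Claybrook 1.513, Stonebridge 11.299, Millford 12.382.
Lower quotas: Oakdale 3, Rivermont 10, Pinehurst 7, Claybrook 1, Stonebridge 11, Millford 12 (sum 44, leaving 2 seats).
Remainders in descending order: Pinehurst 0.673, Claybrook 0.513, Millford 0.382, Stonebridge 0.299, Rivermont 0.072, Oakdale 0.062.
Largest remainders: Pinehurst, Claybrook receive the extra seats.

Oakdale: 3, Rivermont: 10, Pinehurst: 8, Claybrook: 2, Stonebridge: 11, Millford: 12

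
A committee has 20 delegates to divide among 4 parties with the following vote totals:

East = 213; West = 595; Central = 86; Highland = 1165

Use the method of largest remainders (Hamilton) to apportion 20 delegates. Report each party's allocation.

The standard divisor is 2059/20 ≈ 102.95.
Standard quotas: East 2.069, West 5.780, Central 0.835, Highland 11.316.
Lower quotas: East 2, West 5, Central 0, Highland 11 (sum 18, leaving 2 seats).
Remainders in descending order: Central 0.835, West 0.780, Highland 0.316, East 0.069.
Largest remainders: Central, West receive the extra seats.

East: 2; West: 6; Central: 1; Highland: 11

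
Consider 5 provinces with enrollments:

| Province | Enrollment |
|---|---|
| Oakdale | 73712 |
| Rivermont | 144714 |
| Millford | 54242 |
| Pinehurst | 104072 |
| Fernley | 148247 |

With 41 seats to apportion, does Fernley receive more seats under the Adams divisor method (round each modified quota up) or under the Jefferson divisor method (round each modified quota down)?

Adams: Oakdale 6, Rivermont 11, Millford 5, Pinehurst 8, Fernley 11.
Jefferson: Oakdale 6, Rivermont 11, Millford 4, Pinehurst 8, Fernley 12.
Fernley gets 11 under Adams and 12 under Jefferson.

Jefferson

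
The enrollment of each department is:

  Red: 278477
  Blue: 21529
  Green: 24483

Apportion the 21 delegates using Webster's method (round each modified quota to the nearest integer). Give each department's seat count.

Red=18; Blue=1; Green=2

Standard divisor 324489/21 ≈ 15451.857; standard quotas: Red 18.022, Blue 1.393, Green 1.584.
Rounding to the nearest integer gives Red 18, Blue 1, Green 2 — total 21, matching the house size, so no adjustment is needed.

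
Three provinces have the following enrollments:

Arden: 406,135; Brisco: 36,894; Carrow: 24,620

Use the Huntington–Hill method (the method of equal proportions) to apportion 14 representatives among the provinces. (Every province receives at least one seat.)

With divisor 33933: modified quotas Arden 11.969, Brisco 1.087, Carrow 0.726.
Geometric-mean thresholds: Arden √(11·12)=11.489, Brisco √(1·2)=1.414, Carrow (min 1).
Each quota rounded against its threshold gives Arden 12, Brisco 1, Carrow 1 (total 14).

Arden: 12, Brisco: 1, Carrow: 1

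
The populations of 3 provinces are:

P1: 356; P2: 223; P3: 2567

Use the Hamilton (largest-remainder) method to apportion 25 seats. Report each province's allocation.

Standard divisor: 3146 ÷ 25 ≈ 125.84.
Standard quotas: P1 2.829, P2 1.772, P3 20.399.
Lower quotas: P1 2, P2 1, P3 20 (sum 23, leaving 2 seats).
Remainders in descending order: P1 0.829, P2 0.772, P3 0.399.
The surplus seats go to P1, P2.

P1=3, P2=2, P3=20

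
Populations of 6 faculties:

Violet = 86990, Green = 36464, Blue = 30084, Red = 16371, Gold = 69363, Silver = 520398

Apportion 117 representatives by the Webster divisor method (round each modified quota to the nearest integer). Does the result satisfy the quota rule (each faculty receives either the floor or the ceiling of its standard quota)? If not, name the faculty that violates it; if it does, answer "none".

Silver

Standard quotas: Violet 13.398, Green 5.616, Blue 4.633, Red 2.521, Gold 10.683, Silver 80.149.
Webster allocation: Violet 13, Green 6, Blue 5, Red 3, Gold 11, Silver 79.
Silver has quota 80.149 (lower 80, upper 81) but receives 79 — outside the quota interval.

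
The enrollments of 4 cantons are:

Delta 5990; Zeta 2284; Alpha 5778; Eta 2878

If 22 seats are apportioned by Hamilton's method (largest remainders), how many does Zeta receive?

3

Total 16930; standard divisor 16930/22 ≈ 769.545.
Standard quotas: Delta 7.7838, Zeta 2.9680, Alpha 7.5083, Eta 3.7399.
Lower quotas: Delta 7, Zeta 2, Alpha 7, Eta 3 (sum 19, leaving 3 seats).
Remainders in descending order: Zeta 0.9680, Delta 0.7838, Eta 0.7399, Alpha 0.5083.
Largest remainders: Zeta, Delta, Eta receive the extra seats.
Zeta receives 3.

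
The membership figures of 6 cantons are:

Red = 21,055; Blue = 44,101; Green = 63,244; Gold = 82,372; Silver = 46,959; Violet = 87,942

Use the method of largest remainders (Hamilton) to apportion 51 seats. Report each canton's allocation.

Red 3, Blue 7, Green 9, Gold 12, Silver 7, Violet 13

Standard divisor: 345673 ÷ 51 ≈ 6777.902.
Standard quotas: Red 3.1064, Blue 6.5066, Green 9.3309, Gold 12.1530, Silver 6.9283, Violet 12.9748.
Lower quotas: Red 3, Blue 6, Green 9, Gold 12, Silver 6, Violet 12 (sum 48, leaving 3 seats).
Remainders in descending order: Violet 0.9748, Silver 0.9283, Blue 0.5066, Green 0.3309, Gold 0.1530, Red 0.1064.
Largest remainders: Violet, Silver, Blue receive the extra seats.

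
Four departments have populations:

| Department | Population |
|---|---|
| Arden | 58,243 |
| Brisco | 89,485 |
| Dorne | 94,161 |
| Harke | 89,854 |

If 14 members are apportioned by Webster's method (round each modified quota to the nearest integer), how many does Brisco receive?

Standard divisor 331743/14 ≈ 23695.929; standard quotas: Arden 2.458, Brisco 3.776, Dorne 3.974, Harke 3.792.
Rounding to the nearest integer gives Arden 2, Brisco 4, Dorne 4, Harke 4 — total 14, matching the house size, so no adjustment is needed.
Brisco receives 4.

4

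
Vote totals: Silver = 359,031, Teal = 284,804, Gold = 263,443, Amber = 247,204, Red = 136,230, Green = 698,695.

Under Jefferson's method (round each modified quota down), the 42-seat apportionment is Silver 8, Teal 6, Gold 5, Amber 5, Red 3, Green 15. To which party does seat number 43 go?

Gold

Priority for the next seat is population ÷ (current seats + 1).
Priorities: Silver 39892.333, Teal 40686.286, Gold 43907.167, Amber 41200.667, Red 34057.500, Green 43668.438.
Highest priority: Gold.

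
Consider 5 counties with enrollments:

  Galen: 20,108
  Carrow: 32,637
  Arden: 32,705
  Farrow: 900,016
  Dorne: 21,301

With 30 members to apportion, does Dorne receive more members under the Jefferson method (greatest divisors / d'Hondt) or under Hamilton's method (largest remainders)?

Hamilton

Jefferson: Galen 0, Carrow 1, Arden 1, Farrow 28, Dorne 0.
Hamilton: Galen 0, Carrow 1, Arden 1, Farrow 27, Dorne 1.
Dorne gets 0 under Jefferson and 1 under Hamilton.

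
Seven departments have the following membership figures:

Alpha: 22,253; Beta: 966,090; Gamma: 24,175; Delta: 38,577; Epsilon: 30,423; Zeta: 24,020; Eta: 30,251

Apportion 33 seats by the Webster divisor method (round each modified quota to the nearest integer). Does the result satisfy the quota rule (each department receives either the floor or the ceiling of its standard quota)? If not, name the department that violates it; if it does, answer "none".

Beta

Standard quotas: Alpha 0.647, Beta 28.069, Gamma 0.702, Delta 1.121, Epsilon 0.884, Zeta 0.698, Eta 0.879.
Webster allocation: Alpha 1, Beta 27, Gamma 1, Delta 1, Epsilon 1, Zeta 1, Eta 1.
Beta has quota 28.069 (lower 28, upper 29) but receives 27 — outside the quota interval.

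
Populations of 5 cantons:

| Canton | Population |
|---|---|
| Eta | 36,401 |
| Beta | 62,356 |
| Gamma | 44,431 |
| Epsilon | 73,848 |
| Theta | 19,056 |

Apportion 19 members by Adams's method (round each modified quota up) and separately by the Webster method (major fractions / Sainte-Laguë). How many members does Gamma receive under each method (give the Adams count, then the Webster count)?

Adams: Eta 3, Beta 5, Gamma 4, Epsilon 5, Theta 2.
Webster: Eta 3, Beta 5, Gamma 3, Epsilon 6, Theta 2.
Gamma gets 4 under Adams and 3 under Webster.

4 and 3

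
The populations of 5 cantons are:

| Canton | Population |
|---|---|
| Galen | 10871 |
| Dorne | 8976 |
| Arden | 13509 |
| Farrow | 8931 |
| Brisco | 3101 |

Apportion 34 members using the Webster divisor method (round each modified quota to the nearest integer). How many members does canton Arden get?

10

Standard divisor 45388/34 ≈ 1334.941; standard quotas: Galen 8.143, Dorne 6.724, Arden 10.120, Farrow 6.690, Brisco 2.323.
Rounding to the nearest integer gives Galen 8, Dorne 7, Arden 10, Farrow 7, Brisco 2 — total 34, matching the house size, so no adjustment is needed.
Arden receives 10.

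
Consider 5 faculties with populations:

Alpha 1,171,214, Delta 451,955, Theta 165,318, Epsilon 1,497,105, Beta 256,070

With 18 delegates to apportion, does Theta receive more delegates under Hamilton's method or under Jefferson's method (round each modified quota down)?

Hamilton: Alpha 6, Delta 2, Theta 1, Epsilon 8, Beta 1.
Jefferson: Alpha 7, Delta 2, Theta 0, Epsilon 8, Beta 1.
Theta gets 1 under Hamilton and 0 under Jefferson.

Hamilton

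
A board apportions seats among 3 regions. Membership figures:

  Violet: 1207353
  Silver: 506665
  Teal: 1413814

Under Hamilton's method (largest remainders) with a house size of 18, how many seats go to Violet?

7

The standard divisor is 3127832/18 ≈ 173768.444.
Standard quotas: Violet 6.9481, Silver 2.9157, Teal 8.1362.
Lower quotas: Violet 6, Silver 2, Teal 8 (sum 16, leaving 2 seats).
Remainders in descending order: Violet 0.9481, Silver 0.9157, Teal 0.1362.
Largest remainders: Violet, Silver receive the extra seats.
Violet receives 7.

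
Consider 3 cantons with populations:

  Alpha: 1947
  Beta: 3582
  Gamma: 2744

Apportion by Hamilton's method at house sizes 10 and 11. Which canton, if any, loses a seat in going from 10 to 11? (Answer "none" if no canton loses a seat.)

At 10 seats: Alpha 3, Beta 4, Gamma 3.
At 11 seats: Alpha 2, Beta 5, Gamma 4.
Alpha drops from 3 to 2.

Alpha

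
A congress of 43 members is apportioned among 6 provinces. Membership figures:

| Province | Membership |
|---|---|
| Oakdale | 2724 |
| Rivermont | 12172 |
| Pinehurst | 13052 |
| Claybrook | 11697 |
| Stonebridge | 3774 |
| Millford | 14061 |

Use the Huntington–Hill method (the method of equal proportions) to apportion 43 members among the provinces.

With divisor 1358: modified quotas Oakdale 2.006, Rivermont 8.963, Pinehurst 9.611, Claybrook 8.613, Stonebridge 2.779, Millford 10.354.
Geometric-mean thresholds: Oakdale √(2·3)=2.449, Rivermont √(8·9)=8.485, Pinehurst √(9·10)=9.487, Claybrook √(8·9)=8.485, Stonebridge √(2·3)=2.449, Millford √(10·11)=10.488.
Each quota rounded against its threshold gives Oakdale 2, Rivermont 9, Pinehurst 10, Claybrook 9, Stonebridge 3, Millford 10 (total 43).

Oakdale=2; Rivermont=9; Pinehurst=10; Claybrook=9; Stonebridge=3; Millford=10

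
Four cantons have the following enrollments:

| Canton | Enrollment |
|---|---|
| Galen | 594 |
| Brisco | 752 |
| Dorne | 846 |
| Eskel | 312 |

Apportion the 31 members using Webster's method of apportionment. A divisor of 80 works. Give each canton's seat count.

With modified divisor 80: modified quotas Galen 7.425, Brisco 9.400, Dorne 10.575, Eskel 3.900.
Rounding to the nearest integer: Galen 7, Brisco 9, Dorne 11, Eskel 4 (total 31).

Galen: 7, Brisco: 9, Dorne: 11, Eskel: 4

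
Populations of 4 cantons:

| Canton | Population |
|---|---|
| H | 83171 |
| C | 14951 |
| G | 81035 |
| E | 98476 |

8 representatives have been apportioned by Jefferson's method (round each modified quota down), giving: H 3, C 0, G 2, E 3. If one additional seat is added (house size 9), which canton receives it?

G

Priority for the next seat is population ÷ (current seats + 1).
Priorities: H 20792.750, C 14951.000, G 27011.667, E 24619.000.
Highest priority: G.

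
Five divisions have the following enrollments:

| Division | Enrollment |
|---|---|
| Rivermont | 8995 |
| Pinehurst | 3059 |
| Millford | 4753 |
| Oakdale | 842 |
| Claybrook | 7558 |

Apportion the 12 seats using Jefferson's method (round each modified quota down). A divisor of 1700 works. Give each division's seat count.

With modified divisor 1700: modified quotas Rivermont 5.291, Pinehurst 1.799, Millford 2.796, Oakdale 0.495, Claybrook 4.446.
Rounding down: Rivermont 5, Pinehurst 1, Millford 2, Oakdale 0, Claybrook 4 (total 12).

Rivermont: 5; Pinehurst: 1; Millford: 2; Oakdale: 0; Claybrook: 4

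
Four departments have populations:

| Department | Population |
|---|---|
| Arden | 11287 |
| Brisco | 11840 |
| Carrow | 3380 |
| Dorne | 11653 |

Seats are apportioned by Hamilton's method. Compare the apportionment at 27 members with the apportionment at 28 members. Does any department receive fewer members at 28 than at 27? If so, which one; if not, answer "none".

At 27 seats: Arden 8, Brisco 8, Carrow 3, Dorne 8.
At 28 seats: Arden 8, Brisco 9, Carrow 2, Dorne 9.
Carrow drops from 3 to 2.

Carrow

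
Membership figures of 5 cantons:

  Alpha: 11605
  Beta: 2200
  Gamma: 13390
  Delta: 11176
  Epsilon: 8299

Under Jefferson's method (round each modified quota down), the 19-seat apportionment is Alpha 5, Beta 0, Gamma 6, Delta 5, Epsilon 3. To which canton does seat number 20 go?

Beta

Priority for the next seat is population ÷ (current seats + 1).
Priorities: Alpha 1934.167, Beta 2200.000, Gamma 1912.857, Delta 1862.667, Epsilon 2074.750.
Highest priority: Beta.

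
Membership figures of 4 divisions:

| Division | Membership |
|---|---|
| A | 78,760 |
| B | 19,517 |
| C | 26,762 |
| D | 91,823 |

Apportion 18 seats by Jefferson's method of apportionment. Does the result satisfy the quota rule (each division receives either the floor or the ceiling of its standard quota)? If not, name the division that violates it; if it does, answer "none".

Standard quotas: A 6.537, B 1.620, C 2.221, D 7.622.
Jefferson allocation: A 7, B 1, C 2, D 8.
Every allocation lies between the lower and upper quota.

none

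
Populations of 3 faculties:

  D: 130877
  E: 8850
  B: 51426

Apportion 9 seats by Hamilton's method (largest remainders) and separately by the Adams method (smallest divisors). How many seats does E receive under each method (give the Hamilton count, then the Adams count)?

Hamilton: D 6, E 0, B 3.
Adams: D 6, E 1, B 2.
E gets 0 under Hamilton and 1 under Adams.

0 and 1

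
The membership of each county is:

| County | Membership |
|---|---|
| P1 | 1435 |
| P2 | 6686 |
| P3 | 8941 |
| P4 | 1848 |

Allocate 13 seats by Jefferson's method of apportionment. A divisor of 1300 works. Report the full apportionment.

With modified divisor 1300: modified quotas P1 1.104, P2 5.143, P3 6.878, P4 1.422.
Rounding down: P1 1, P2 5, P3 6, P4 1 (total 13).

P1 1, P2 5, P3 6, P4 1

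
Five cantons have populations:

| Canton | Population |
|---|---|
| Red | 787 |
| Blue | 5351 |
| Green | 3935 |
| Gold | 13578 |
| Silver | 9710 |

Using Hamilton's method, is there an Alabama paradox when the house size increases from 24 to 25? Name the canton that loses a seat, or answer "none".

At 24 seats: Red 0, Blue 4, Green 3, Gold 10, Silver 7.
At 25 seats: Red 1, Blue 4, Green 3, Gold 10, Silver 7.
No canton's allocation decreased.

none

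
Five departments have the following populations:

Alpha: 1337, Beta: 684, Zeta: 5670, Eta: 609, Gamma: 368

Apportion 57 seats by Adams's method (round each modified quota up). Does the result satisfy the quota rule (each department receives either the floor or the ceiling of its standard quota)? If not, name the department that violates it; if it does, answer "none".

Standard quotas: Alpha 8.792, Beta 4.498, Zeta 37.285, Eta 4.005, Gamma 2.420.
Adams allocation: Alpha 9, Beta 5, Zeta 36, Eta 4, Gamma 3.
Zeta has quota 37.285 (lower 37, upper 38) but receives 36 — outside the quota interval.

Zeta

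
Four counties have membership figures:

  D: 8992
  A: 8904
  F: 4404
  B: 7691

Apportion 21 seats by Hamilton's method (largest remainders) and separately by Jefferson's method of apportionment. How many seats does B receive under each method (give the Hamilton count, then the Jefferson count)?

Hamilton: D 6, A 6, F 3, B 6.
Jefferson: D 7, A 6, F 3, B 5.
B gets 6 under Hamilton and 5 under Jefferson.

6 and 5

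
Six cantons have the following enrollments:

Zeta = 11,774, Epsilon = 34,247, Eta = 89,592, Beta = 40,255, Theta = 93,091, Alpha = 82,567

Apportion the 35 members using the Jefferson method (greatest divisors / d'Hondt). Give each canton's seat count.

Standard divisor 351526/35 ≈ 10043.6; standard quotas: Zeta 1.172, Epsilon 3.410, Eta 8.920, Beta 4.008, Theta 9.269, Alpha 8.221.
Rounding down gives 1, 3, 8, 4, 9, 8 = 33 seats, so the divisor must be adjusted.
With modified divisor 9200: modified quotas Zeta 1.280, Epsilon 3.723, Eta 9.738, Beta 4.376, Theta 10.119, Alpha 8.975.
Rounding down: Zeta 1, Epsilon 3, Eta 9, Beta 4, Theta 10, Alpha 8 (total 35).

Zeta 1, Epsilon 3, Eta 9, Beta 4, Theta 10, Alpha 8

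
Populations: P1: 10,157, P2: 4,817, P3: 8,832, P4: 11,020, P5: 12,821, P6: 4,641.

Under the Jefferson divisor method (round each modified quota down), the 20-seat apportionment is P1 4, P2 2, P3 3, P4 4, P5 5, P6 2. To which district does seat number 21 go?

P3

Priority for the next seat is population ÷ (current seats + 1).
Priorities: P1 2031.400, P2 1605.667, P3 2208.000, P4 2204.000, P5 2136.833, P6 1547.000.
Highest priority: P3.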